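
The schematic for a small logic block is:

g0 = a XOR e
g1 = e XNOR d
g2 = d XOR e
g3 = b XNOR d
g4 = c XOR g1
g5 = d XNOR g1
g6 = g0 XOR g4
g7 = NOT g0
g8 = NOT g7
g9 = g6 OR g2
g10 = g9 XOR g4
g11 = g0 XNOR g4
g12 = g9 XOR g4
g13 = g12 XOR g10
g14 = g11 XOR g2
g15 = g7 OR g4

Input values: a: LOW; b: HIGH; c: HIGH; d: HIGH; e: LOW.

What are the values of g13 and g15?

g13 = LOW  g15 = HIGH

g0 = a XOR e = LOW XOR LOW = LOW
g1 = e XNOR d = LOW XNOR HIGH = LOW
g2 = d XOR e = HIGH XOR LOW = HIGH
g4 = c XOR g1 = HIGH XOR LOW = HIGH
g6 = g0 XOR g4 = LOW XOR HIGH = HIGH
g7 = NOT g0 = NOT LOW = HIGH
g9 = g6 OR g2 = HIGH OR HIGH = HIGH
g10 = g9 XOR g4 = HIGH XOR HIGH = LOW
g12 = g9 XOR g4 = HIGH XOR HIGH = LOW
g13 = g12 XOR g10 = LOW XOR LOW = LOW
g15 = g7 OR g4 = HIGH OR HIGH = HIGH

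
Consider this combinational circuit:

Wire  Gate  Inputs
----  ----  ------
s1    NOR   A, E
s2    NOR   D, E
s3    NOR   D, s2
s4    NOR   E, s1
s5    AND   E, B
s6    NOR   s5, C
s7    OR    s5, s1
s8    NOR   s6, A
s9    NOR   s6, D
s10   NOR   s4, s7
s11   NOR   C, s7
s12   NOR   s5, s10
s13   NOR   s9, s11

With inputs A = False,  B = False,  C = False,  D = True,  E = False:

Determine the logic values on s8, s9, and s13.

s8 = False, s9 = False, s13 = True

s1 = A NOR E = False NOR False = True
s5 = E AND B = False AND False = False
s6 = s5 NOR C = False NOR False = True
s7 = s5 OR s1 = False OR True = True
s8 = s6 NOR A = True NOR False = False
s9 = s6 NOR D = True NOR True = False
s11 = C NOR s7 = False NOR True = False
s13 = s9 NOR s11 = False NOR False = True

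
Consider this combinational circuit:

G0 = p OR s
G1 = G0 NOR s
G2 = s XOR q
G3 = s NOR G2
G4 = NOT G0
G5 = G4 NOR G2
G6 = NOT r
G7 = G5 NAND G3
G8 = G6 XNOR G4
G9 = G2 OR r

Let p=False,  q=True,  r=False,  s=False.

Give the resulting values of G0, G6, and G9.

G0 = p OR s = False OR False = False
G2 = s XOR q = False XOR True = True
G6 = NOT r = NOT False = True
G9 = G2 OR r = True OR False = True

G0 = False  G6 = True  G9 = True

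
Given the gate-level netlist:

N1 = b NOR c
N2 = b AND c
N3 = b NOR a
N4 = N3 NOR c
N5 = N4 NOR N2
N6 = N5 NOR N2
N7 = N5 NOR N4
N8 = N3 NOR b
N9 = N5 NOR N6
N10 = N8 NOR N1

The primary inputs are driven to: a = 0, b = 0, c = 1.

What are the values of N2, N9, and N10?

N2 = 0, N9 = 0, N10 = 1

N1 = b NOR c = 0 NOR 1 = 0
N2 = b AND c = 0 AND 1 = 0
N3 = b NOR a = 0 NOR 0 = 1
N4 = N3 NOR c = 1 NOR 1 = 0
N5 = N4 NOR N2 = 0 NOR 0 = 1
N6 = N5 NOR N2 = 1 NOR 0 = 0
N8 = N3 NOR b = 1 NOR 0 = 0
N9 = N5 NOR N6 = 1 NOR 0 = 0
N10 = N8 NOR N1 = 0 NOR 0 = 1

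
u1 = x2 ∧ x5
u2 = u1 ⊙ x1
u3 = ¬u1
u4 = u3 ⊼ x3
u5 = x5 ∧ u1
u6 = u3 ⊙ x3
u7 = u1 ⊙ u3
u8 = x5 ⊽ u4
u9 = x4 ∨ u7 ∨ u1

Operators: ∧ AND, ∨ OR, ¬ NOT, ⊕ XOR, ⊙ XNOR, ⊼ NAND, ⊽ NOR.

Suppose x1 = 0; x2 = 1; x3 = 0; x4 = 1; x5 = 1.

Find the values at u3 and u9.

u1 = x2 AND x5 = 1 AND 1 = 1
u3 = NOT u1 = NOT 1 = 0
u7 = u1 XNOR u3 = 1 XNOR 0 = 0
u9 = x4 OR u7 OR u1 = 1 OR 0 OR 1 = 1

u3 = 0, u9 = 1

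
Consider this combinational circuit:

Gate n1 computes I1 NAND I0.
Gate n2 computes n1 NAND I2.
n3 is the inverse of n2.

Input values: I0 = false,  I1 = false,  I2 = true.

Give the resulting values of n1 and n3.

n1 = I1 NAND I0 = false NAND false = true
n2 = n1 NAND I2 = true NAND true = false
n3 = NOT n2 = NOT false = true

n1 = true, n3 = true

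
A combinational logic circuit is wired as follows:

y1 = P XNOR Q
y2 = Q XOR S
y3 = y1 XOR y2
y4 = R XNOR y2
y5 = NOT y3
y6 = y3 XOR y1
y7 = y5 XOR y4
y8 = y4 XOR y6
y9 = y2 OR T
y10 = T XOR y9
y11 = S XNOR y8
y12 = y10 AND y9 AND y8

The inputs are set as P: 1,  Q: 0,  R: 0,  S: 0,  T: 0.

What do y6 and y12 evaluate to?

y6 = 0, y12 = 0

y1 = P XNOR Q = 1 XNOR 0 = 0
y2 = Q XOR S = 0 XOR 0 = 0
y3 = y1 XOR y2 = 0 XOR 0 = 0
y4 = R XNOR y2 = 0 XNOR 0 = 1
y6 = y3 XOR y1 = 0 XOR 0 = 0
y8 = y4 XOR y6 = 1 XOR 0 = 1
y9 = y2 OR T = 0 OR 0 = 0
y10 = T XOR y9 = 0 XOR 0 = 0
y12 = y10 AND y9 AND y8 = 0 AND 0 AND 1 = 0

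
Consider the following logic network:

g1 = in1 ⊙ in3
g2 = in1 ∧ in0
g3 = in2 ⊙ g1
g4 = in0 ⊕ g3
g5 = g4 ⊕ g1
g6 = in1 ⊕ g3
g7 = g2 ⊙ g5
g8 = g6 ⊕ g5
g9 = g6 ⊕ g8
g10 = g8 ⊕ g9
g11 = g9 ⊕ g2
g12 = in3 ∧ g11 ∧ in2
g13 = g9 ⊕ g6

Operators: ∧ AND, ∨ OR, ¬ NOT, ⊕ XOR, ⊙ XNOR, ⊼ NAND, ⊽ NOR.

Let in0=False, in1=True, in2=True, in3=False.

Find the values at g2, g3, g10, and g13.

g1 = in1 XNOR in3 = True XNOR False = False
g2 = in1 AND in0 = True AND False = False
g3 = in2 XNOR g1 = True XNOR False = False
g4 = in0 XOR g3 = False XOR False = False
g5 = g4 XOR g1 = False XOR False = False
g6 = in1 XOR g3 = True XOR False = True
g8 = g6 XOR g5 = True XOR False = True
g9 = g6 XOR g8 = True XOR True = False
g10 = g8 XOR g9 = True XOR False = True
g13 = g9 XOR g6 = False XOR True = True

g2 = False, g3 = False, g10 = True, g13 = True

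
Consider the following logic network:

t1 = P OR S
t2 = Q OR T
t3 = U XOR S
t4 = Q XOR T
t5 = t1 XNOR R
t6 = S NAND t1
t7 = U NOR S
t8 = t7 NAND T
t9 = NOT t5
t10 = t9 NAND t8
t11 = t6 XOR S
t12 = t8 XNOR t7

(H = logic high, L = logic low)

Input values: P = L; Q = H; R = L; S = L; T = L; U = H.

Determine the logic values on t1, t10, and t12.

t1 = P OR S = L OR L = L
t5 = t1 XNOR R = L XNOR L = H
t7 = U NOR S = H NOR L = L
t8 = t7 NAND T = L NAND L = H
t9 = NOT t5 = NOT H = L
t10 = t9 NAND t8 = L NAND H = H
t12 = t8 XNOR t7 = H XNOR L = L

t1 = L, t10 = H, t12 = L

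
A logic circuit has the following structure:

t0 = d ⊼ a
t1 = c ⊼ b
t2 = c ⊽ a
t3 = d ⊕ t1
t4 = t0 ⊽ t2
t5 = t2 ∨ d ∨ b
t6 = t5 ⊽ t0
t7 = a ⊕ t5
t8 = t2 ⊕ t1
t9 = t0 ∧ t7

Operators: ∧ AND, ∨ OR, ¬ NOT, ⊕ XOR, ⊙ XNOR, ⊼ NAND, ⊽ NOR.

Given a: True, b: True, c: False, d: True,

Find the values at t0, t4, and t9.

t0 = False  t4 = True  t9 = False

t0 = d NAND a = True NAND True = False
t2 = c NOR a = False NOR True = False
t4 = t0 NOR t2 = False NOR False = True
t5 = t2 OR d OR b = False OR True OR True = True
t7 = a XOR t5 = True XOR True = False
t9 = t0 AND t7 = False AND False = False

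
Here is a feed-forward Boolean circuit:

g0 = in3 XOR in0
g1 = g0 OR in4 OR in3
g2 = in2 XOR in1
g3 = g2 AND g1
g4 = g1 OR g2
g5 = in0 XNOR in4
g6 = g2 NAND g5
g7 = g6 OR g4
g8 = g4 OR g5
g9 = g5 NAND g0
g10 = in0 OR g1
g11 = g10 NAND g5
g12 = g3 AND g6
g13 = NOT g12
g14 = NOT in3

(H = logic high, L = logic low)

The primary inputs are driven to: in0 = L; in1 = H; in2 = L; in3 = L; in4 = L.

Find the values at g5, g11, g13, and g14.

g5 = H; g11 = H; g13 = H; g14 = H

g0 = in3 XOR in0 = L XOR L = L
g1 = g0 OR in4 OR in3 = L OR L OR L = L
g2 = in2 XOR in1 = L XOR H = H
g3 = g2 AND g1 = H AND L = L
g5 = in0 XNOR in4 = L XNOR L = H
g6 = g2 NAND g5 = H NAND H = L
g10 = in0 OR g1 = L OR L = L
g11 = g10 NAND g5 = L NAND H = H
g12 = g3 AND g6 = L AND L = L
g13 = NOT g12 = NOT L = H
g14 = NOT in3 = NOT L = H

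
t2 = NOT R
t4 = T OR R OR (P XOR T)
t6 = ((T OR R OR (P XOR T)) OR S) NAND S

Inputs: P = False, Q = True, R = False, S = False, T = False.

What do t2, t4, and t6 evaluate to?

t2 = NOT False = True
t4 = False OR False OR (False XOR False) = False
t6 = ((False OR False OR (False XOR False)) OR False) NAND False = True

t2 = True; t4 = False; t6 = True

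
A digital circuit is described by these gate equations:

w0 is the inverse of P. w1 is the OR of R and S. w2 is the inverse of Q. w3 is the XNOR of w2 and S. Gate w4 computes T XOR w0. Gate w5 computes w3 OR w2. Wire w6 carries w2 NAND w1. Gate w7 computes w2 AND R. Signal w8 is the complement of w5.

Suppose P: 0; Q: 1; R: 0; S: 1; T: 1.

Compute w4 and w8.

w4 = 0  w8 = 1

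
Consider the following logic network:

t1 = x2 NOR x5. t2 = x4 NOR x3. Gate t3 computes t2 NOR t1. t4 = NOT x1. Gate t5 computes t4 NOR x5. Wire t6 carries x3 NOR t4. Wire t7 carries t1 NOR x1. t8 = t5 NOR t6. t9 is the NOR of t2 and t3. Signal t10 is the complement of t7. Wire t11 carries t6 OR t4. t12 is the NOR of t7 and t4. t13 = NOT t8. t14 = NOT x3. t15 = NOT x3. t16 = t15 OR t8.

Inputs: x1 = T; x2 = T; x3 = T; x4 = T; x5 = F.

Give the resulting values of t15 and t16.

t15 = F, t16 = F

t4 = NOT x1 = NOT T = F
t5 = t4 NOR x5 = F NOR F = T
t6 = x3 NOR t4 = T NOR F = F
t8 = t5 NOR t6 = T NOR F = F
t15 = NOT x3 = NOT T = F
t16 = t15 OR t8 = F OR F = F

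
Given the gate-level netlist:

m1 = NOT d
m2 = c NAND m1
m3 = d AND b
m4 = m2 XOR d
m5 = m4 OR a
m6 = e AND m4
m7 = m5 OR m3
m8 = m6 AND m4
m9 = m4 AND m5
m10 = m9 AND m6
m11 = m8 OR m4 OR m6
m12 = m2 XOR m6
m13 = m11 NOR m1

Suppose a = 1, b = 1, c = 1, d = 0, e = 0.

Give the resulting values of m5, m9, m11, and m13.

m1 = NOT d = NOT 0 = 1
m2 = c NAND m1 = 1 NAND 1 = 0
m4 = m2 XOR d = 0 XOR 0 = 0
m5 = m4 OR a = 0 OR 1 = 1
m6 = e AND m4 = 0 AND 0 = 0
m8 = m6 AND m4 = 0 AND 0 = 0
m9 = m4 AND m5 = 0 AND 1 = 0
m11 = m8 OR m4 OR m6 = 0 OR 0 OR 0 = 0
m13 = m11 NOR m1 = 0 NOR 1 = 0

m5 = 1, m9 = 0, m11 = 0, m13 = 0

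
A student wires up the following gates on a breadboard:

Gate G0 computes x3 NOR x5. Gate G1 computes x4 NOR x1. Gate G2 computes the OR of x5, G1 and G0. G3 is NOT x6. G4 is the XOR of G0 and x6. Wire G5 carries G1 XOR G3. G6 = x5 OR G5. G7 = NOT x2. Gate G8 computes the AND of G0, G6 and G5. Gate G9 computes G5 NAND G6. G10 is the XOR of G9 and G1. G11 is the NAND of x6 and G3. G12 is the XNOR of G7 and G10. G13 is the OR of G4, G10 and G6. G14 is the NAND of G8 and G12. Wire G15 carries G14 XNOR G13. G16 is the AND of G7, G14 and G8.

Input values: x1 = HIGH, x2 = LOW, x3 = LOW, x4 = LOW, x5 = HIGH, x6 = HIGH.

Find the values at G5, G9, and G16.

G0 = x3 NOR x5 = LOW NOR HIGH = LOW
G1 = x4 NOR x1 = LOW NOR HIGH = LOW
G3 = NOT x6 = NOT HIGH = LOW
G5 = G1 XOR G3 = LOW XOR LOW = LOW
G6 = x5 OR G5 = HIGH OR LOW = HIGH
G7 = NOT x2 = NOT LOW = HIGH
G8 = G0 AND G6 AND G5 = LOW AND HIGH AND LOW = LOW
G9 = G5 NAND G6 = LOW NAND HIGH = HIGH
G10 = G9 XOR G1 = HIGH XOR LOW = HIGH
G12 = G7 XNOR G10 = HIGH XNOR HIGH = HIGH
G14 = G8 NAND G12 = LOW NAND HIGH = HIGH
G16 = G7 AND G14 AND G8 = HIGH AND HIGH AND LOW = LOW

G5 = LOW, G9 = HIGH, G16 = LOW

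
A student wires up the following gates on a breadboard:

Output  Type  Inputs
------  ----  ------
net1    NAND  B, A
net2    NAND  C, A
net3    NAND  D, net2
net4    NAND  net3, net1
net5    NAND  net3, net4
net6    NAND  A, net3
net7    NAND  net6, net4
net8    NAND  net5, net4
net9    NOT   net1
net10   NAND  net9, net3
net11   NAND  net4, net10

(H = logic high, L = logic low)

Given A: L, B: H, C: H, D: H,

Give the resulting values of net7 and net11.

net7 = L  net11 = L

net1 = B NAND A = H NAND L = H
net2 = C NAND A = H NAND L = H
net3 = D NAND net2 = H NAND H = L
net4 = net3 NAND net1 = L NAND H = H
net6 = A NAND net3 = L NAND L = H
net7 = net6 NAND net4 = H NAND H = L
net9 = NOT net1 = NOT H = L
net10 = net9 NAND net3 = L NAND L = H
net11 = net4 NAND net10 = H NAND H = L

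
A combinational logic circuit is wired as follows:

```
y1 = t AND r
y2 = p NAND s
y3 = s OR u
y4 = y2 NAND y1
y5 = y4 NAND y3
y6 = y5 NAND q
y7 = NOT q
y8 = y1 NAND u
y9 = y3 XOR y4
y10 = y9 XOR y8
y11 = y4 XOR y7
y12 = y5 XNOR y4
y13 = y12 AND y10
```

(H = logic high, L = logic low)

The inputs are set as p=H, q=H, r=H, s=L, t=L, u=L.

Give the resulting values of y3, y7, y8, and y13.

y1 = t AND r = L AND H = L
y2 = p NAND s = H NAND L = H
y3 = s OR u = L OR L = L
y4 = y2 NAND y1 = H NAND L = H
y5 = y4 NAND y3 = H NAND L = H
y7 = NOT q = NOT H = L
y8 = y1 NAND u = L NAND L = H
y9 = y3 XOR y4 = L XOR H = H
y10 = y9 XOR y8 = H XOR H = L
y12 = y5 XNOR y4 = H XNOR H = H
y13 = y12 AND y10 = H AND L = L

y3 = L  y7 = L  y8 = H  y13 = L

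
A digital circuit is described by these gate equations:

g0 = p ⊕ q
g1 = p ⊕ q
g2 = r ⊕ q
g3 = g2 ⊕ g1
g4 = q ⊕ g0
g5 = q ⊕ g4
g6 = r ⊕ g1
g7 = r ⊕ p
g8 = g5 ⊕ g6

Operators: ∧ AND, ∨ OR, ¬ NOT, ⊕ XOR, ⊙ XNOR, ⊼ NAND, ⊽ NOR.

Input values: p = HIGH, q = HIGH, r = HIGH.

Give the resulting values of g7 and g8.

g7 = LOW, g8 = HIGH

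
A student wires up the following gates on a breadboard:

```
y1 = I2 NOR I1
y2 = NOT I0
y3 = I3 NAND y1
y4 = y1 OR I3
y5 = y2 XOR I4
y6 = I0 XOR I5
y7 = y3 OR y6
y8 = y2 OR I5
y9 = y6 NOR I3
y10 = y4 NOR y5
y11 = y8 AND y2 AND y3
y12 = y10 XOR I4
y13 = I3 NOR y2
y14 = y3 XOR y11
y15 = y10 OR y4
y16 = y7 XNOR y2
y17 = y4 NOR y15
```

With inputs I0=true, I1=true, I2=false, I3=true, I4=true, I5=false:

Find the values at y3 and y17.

y1 = I2 NOR I1 = false NOR true = false
y2 = NOT I0 = NOT true = false
y3 = I3 NAND y1 = true NAND false = true
y4 = y1 OR I3 = false OR true = true
y5 = y2 XOR I4 = false XOR true = true
y10 = y4 NOR y5 = true NOR true = false
y15 = y10 OR y4 = false OR true = true
y17 = y4 NOR y15 = true NOR true = false

y3 = true, y17 = false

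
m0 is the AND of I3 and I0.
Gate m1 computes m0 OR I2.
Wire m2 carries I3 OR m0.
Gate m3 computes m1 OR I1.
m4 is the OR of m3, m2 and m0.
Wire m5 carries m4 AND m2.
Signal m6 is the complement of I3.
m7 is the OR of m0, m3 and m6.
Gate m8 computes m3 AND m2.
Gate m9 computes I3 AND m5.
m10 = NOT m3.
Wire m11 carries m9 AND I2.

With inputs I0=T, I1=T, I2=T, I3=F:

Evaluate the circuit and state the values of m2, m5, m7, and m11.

m0 = I3 AND I0 = F AND T = F
m1 = m0 OR I2 = F OR T = T
m2 = I3 OR m0 = F OR F = F
m3 = m1 OR I1 = T OR T = T
m4 = m3 OR m2 OR m0 = T OR F OR F = T
m5 = m4 AND m2 = T AND F = F
m6 = NOT I3 = NOT F = T
m7 = m0 OR m3 OR m6 = F OR T OR T = T
m9 = I3 AND m5 = F AND F = F
m11 = m9 AND I2 = F AND T = F

m2 = F  m5 = F  m7 = T  m11 = F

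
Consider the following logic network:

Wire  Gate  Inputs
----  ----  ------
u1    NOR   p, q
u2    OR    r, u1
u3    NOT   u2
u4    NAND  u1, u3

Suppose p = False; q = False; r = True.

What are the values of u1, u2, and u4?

u1 = True; u2 = True; u4 = True

u1 = p NOR q = False NOR False = True
u2 = r OR u1 = True OR True = True
u3 = NOT u2 = NOT True = False
u4 = u1 NAND u3 = True NAND False = True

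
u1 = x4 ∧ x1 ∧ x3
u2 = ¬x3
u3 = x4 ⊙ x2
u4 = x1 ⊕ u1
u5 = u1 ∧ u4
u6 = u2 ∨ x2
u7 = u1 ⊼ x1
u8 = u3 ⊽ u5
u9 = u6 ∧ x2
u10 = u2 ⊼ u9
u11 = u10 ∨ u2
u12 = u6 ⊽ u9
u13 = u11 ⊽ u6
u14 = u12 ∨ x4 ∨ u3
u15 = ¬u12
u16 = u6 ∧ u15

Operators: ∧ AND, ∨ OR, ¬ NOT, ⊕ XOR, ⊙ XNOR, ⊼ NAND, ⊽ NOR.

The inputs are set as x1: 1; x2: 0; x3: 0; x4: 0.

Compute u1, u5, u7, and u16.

u1 = x4 AND x1 AND x3 = 0 AND 1 AND 0 = 0
u2 = NOT x3 = NOT 0 = 1
u4 = x1 XOR u1 = 1 XOR 0 = 1
u5 = u1 AND u4 = 0 AND 1 = 0
u6 = u2 OR x2 = 1 OR 0 = 1
u7 = u1 NAND x1 = 0 NAND 1 = 1
u9 = u6 AND x2 = 1 AND 0 = 0
u12 = u6 NOR u9 = 1 NOR 0 = 0
u15 = NOT u12 = NOT 0 = 1
u16 = u6 AND u15 = 1 AND 1 = 1

u1 = 0, u5 = 0, u7 = 1, u16 = 1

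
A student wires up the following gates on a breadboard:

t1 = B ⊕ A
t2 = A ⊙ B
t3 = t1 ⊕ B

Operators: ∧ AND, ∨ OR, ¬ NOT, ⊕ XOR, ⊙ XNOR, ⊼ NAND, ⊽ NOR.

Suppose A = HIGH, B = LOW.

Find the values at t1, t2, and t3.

t1 = HIGH, t2 = LOW, t3 = HIGH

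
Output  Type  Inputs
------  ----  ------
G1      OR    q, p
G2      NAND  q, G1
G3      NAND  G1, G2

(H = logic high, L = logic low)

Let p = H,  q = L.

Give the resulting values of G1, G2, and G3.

G1 = H, G2 = H, G3 = L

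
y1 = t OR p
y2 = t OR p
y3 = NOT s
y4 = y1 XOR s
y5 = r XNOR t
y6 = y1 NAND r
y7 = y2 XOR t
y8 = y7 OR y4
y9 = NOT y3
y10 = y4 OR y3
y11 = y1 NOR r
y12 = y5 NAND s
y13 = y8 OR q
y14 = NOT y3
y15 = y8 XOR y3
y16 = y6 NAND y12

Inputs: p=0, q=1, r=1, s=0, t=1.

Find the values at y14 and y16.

y14 = 0, y16 = 1

y1 = t OR p = 1 OR 0 = 1
y3 = NOT s = NOT 0 = 1
y5 = r XNOR t = 1 XNOR 1 = 1
y6 = y1 NAND r = 1 NAND 1 = 0
y12 = y5 NAND s = 1 NAND 0 = 1
y14 = NOT y3 = NOT 1 = 0
y16 = y6 NAND y12 = 0 NAND 1 = 1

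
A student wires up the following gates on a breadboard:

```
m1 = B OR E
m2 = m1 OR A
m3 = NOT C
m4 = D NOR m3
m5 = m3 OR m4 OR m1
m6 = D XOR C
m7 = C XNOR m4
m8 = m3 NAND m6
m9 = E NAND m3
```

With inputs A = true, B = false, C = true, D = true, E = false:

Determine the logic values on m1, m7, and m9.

m1 = false; m7 = false; m9 = true

m1 = B OR E = false OR false = false
m3 = NOT C = NOT true = false
m4 = D NOR m3 = true NOR false = false
m7 = C XNOR m4 = true XNOR false = false
m9 = E NAND m3 = false NAND false = true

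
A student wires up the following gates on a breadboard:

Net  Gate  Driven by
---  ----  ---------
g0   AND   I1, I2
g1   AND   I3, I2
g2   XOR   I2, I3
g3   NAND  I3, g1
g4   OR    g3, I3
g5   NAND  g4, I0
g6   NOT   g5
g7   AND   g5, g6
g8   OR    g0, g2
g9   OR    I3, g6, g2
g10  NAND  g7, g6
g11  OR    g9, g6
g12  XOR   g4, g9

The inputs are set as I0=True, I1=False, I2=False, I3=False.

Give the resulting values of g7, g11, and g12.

g7 = False, g11 = True, g12 = False

g1 = I3 AND I2 = False AND False = False
g2 = I2 XOR I3 = False XOR False = False
g3 = I3 NAND g1 = False NAND False = True
g4 = g3 OR I3 = True OR False = True
g5 = g4 NAND I0 = True NAND True = False
g6 = NOT g5 = NOT False = True
g7 = g5 AND g6 = False AND True = False
g9 = I3 OR g6 OR g2 = False OR True OR False = True
g11 = g9 OR g6 = True OR True = True
g12 = g4 XOR g9 = True XOR True = False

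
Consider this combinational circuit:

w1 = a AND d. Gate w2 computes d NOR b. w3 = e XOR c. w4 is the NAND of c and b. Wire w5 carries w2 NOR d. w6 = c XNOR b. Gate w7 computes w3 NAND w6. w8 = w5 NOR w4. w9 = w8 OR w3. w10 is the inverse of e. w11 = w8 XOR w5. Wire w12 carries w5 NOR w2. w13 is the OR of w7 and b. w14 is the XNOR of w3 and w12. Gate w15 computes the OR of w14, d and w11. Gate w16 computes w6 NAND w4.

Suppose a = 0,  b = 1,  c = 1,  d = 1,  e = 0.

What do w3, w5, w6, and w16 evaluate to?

w3 = 1, w5 = 0, w6 = 1, w16 = 1

w2 = d NOR b = 1 NOR 1 = 0
w3 = e XOR c = 0 XOR 1 = 1
w4 = c NAND b = 1 NAND 1 = 0
w5 = w2 NOR d = 0 NOR 1 = 0
w6 = c XNOR b = 1 XNOR 1 = 1
w16 = w6 NAND w4 = 1 NAND 0 = 1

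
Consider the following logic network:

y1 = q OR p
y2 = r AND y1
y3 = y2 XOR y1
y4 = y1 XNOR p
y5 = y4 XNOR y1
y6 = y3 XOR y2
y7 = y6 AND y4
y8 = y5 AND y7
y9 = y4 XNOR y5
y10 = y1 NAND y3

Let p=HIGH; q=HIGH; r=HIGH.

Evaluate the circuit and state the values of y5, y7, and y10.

y1 = q OR p = HIGH OR HIGH = HIGH
y2 = r AND y1 = HIGH AND HIGH = HIGH
y3 = y2 XOR y1 = HIGH XOR HIGH = LOW
y4 = y1 XNOR p = HIGH XNOR HIGH = HIGH
y5 = y4 XNOR y1 = HIGH XNOR HIGH = HIGH
y6 = y3 XOR y2 = LOW XOR HIGH = HIGH
y7 = y6 AND y4 = HIGH AND HIGH = HIGH
y10 = y1 NAND y3 = HIGH NAND LOW = HIGH

y5 = HIGH; y7 = HIGH; y10 = HIGH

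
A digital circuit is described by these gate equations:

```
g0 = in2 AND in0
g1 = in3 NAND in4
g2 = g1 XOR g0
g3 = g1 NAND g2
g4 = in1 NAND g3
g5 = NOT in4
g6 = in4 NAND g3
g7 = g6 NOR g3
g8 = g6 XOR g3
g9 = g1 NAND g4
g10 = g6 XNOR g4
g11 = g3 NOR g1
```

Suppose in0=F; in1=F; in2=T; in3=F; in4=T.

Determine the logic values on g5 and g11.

g5 = F; g11 = F

g0 = in2 AND in0 = T AND F = F
g1 = in3 NAND in4 = F NAND T = T
g2 = g1 XOR g0 = T XOR F = T
g3 = g1 NAND g2 = T NAND T = F
g5 = NOT in4 = NOT T = F
g11 = g3 NOR g1 = F NOR T = F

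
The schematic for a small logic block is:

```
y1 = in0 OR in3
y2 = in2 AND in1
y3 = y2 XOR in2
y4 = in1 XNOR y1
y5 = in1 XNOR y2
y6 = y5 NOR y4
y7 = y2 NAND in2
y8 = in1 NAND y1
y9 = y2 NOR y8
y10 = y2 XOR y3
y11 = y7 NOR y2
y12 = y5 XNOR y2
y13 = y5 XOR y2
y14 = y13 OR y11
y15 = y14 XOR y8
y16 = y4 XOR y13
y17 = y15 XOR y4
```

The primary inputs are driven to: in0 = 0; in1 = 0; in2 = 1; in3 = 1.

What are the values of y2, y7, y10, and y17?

y1 = in0 OR in3 = 0 OR 1 = 1
y2 = in2 AND in1 = 1 AND 0 = 0
y3 = y2 XOR in2 = 0 XOR 1 = 1
y4 = in1 XNOR y1 = 0 XNOR 1 = 0
y5 = in1 XNOR y2 = 0 XNOR 0 = 1
y7 = y2 NAND in2 = 0 NAND 1 = 1
y8 = in1 NAND y1 = 0 NAND 1 = 1
y10 = y2 XOR y3 = 0 XOR 1 = 1
y11 = y7 NOR y2 = 1 NOR 0 = 0
y13 = y5 XOR y2 = 1 XOR 0 = 1
y14 = y13 OR y11 = 1 OR 0 = 1
y15 = y14 XOR y8 = 1 XOR 1 = 0
y17 = y15 XOR y4 = 0 XOR 0 = 0

y2 = 0; y7 = 1; y10 = 1; y17 = 0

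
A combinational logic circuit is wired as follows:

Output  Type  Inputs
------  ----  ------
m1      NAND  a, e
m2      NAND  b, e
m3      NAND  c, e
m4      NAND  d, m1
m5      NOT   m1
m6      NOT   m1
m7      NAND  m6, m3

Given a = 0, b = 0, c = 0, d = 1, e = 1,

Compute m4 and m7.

m1 = a NAND e = 0 NAND 1 = 1
m3 = c NAND e = 0 NAND 1 = 1
m4 = d NAND m1 = 1 NAND 1 = 0
m6 = NOT m1 = NOT 1 = 0
m7 = m6 NAND m3 = 0 NAND 1 = 1

m4 = 0, m7 = 1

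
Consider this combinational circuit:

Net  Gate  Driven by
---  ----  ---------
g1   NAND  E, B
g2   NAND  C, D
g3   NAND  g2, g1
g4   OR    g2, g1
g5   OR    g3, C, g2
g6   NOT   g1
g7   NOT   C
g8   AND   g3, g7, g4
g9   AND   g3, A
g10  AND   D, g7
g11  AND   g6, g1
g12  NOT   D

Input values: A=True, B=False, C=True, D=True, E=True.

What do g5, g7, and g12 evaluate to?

g5 = True, g7 = False, g12 = False

g1 = E NAND B = True NAND False = True
g2 = C NAND D = True NAND True = False
g3 = g2 NAND g1 = False NAND True = True
g5 = g3 OR C OR g2 = True OR True OR False = True
g7 = NOT C = NOT True = False
g12 = NOT D = NOT True = False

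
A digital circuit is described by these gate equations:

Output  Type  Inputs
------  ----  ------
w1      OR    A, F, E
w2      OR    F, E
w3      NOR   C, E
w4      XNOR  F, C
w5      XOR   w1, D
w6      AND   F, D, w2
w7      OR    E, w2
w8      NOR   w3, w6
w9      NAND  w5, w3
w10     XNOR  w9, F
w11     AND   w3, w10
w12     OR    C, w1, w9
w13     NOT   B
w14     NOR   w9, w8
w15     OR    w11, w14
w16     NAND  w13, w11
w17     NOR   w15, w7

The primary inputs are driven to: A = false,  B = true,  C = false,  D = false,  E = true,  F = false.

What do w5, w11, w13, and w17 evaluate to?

w5 = true, w11 = false, w13 = false, w17 = false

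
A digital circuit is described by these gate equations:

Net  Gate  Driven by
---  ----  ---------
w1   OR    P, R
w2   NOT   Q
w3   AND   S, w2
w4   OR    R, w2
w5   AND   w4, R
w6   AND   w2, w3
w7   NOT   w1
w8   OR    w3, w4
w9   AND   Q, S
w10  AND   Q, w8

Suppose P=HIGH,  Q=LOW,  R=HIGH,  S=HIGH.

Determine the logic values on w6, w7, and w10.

w6 = HIGH; w7 = LOW; w10 = LOW

w1 = P OR R = HIGH OR HIGH = HIGH
w2 = NOT Q = NOT LOW = HIGH
w3 = S AND w2 = HIGH AND HIGH = HIGH
w4 = R OR w2 = HIGH OR HIGH = HIGH
w6 = w2 AND w3 = HIGH AND HIGH = HIGH
w7 = NOT w1 = NOT HIGH = LOW
w8 = w3 OR w4 = HIGH OR HIGH = HIGH
w10 = Q AND w8 = LOW AND HIGH = LOW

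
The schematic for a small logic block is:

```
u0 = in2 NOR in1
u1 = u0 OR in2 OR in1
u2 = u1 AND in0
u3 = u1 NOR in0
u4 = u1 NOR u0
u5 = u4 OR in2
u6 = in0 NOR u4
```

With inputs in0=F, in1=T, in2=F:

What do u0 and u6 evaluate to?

u0 = F; u6 = T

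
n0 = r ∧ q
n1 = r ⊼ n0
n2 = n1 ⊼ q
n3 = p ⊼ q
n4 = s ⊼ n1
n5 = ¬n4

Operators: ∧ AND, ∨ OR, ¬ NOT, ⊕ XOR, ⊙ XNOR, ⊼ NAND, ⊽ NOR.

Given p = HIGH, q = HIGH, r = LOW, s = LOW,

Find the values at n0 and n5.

n0 = r AND q = LOW AND HIGH = LOW
n1 = r NAND n0 = LOW NAND LOW = HIGH
n4 = s NAND n1 = LOW NAND HIGH = HIGH
n5 = NOT n4 = NOT HIGH = LOW

n0 = LOW, n5 = LOW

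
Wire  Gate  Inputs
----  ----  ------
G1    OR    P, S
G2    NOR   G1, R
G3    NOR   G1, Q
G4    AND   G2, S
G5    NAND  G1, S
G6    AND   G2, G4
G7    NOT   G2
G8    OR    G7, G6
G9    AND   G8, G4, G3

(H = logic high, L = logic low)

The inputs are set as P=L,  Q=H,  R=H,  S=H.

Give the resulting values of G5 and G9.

G5 = L, G9 = L

G1 = P OR S = L OR H = H
G2 = G1 NOR R = H NOR H = L
G3 = G1 NOR Q = H NOR H = L
G4 = G2 AND S = L AND H = L
G5 = G1 NAND S = H NAND H = L
G6 = G2 AND G4 = L AND L = L
G7 = NOT G2 = NOT L = H
G8 = G7 OR G6 = H OR L = H
G9 = G8 AND G4 AND G3 = H AND L AND L = L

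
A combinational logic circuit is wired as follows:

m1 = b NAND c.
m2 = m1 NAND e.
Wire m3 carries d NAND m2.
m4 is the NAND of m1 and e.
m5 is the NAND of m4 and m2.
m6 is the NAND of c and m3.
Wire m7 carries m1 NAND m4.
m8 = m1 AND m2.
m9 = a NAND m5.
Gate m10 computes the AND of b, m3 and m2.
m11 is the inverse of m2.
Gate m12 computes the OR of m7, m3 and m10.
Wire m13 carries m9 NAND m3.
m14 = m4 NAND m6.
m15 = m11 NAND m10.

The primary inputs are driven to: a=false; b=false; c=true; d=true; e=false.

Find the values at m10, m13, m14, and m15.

m10 = false, m13 = true, m14 = false, m15 = true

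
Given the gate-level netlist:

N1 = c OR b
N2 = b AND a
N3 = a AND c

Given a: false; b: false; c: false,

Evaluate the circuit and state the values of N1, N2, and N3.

N1 = false, N2 = false, N3 = false

N1 = c OR b = false OR false = false
N2 = b AND a = false AND false = false
N3 = a AND c = false AND false = false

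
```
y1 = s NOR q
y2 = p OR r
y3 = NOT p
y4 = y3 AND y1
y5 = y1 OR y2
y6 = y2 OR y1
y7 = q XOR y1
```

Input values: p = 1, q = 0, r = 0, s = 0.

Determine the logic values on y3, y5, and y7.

y3 = 0; y5 = 1; y7 = 1

y1 = s NOR q = 0 NOR 0 = 1
y2 = p OR r = 1 OR 0 = 1
y3 = NOT p = NOT 1 = 0
y5 = y1 OR y2 = 1 OR 1 = 1
y7 = q XOR y1 = 0 XOR 1 = 1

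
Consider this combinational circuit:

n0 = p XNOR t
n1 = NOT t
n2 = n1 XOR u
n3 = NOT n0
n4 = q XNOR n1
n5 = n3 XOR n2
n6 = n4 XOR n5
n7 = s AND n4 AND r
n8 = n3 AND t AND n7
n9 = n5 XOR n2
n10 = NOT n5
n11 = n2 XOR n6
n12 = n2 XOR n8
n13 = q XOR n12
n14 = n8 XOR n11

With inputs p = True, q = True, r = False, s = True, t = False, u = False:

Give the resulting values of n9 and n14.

n0 = p XNOR t = True XNOR False = False
n1 = NOT t = NOT False = True
n2 = n1 XOR u = True XOR False = True
n3 = NOT n0 = NOT False = True
n4 = q XNOR n1 = True XNOR True = True
n5 = n3 XOR n2 = True XOR True = False
n6 = n4 XOR n5 = True XOR False = True
n7 = s AND n4 AND r = True AND True AND False = False
n8 = n3 AND t AND n7 = True AND False AND False = False
n9 = n5 XOR n2 = False XOR True = True
n11 = n2 XOR n6 = True XOR True = False
n14 = n8 XOR n11 = False XOR False = False

n9 = True; n14 = False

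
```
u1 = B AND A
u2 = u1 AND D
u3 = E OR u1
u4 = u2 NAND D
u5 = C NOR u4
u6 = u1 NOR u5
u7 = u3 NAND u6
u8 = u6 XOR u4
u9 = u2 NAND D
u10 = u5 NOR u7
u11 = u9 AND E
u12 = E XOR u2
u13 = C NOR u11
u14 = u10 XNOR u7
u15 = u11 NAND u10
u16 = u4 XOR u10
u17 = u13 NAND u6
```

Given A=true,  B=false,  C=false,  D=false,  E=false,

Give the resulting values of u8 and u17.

u8 = false; u17 = false

u1 = B AND A = false AND true = false
u2 = u1 AND D = false AND false = false
u4 = u2 NAND D = false NAND false = true
u5 = C NOR u4 = false NOR true = false
u6 = u1 NOR u5 = false NOR false = true
u8 = u6 XOR u4 = true XOR true = false
u9 = u2 NAND D = false NAND false = true
u11 = u9 AND E = true AND false = false
u13 = C NOR u11 = false NOR false = true
u17 = u13 NAND u6 = true NAND true = false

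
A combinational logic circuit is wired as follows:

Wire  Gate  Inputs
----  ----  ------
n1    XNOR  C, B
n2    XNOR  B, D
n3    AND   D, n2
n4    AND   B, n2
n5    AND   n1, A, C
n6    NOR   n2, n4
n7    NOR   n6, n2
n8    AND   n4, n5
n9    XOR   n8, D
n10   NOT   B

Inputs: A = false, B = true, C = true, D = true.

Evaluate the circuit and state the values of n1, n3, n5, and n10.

n1 = true, n3 = true, n5 = false, n10 = false

n1 = C XNOR B = true XNOR true = true
n2 = B XNOR D = true XNOR true = true
n3 = D AND n2 = true AND true = true
n5 = n1 AND A AND C = true AND false AND true = false
n10 = NOT B = NOT true = false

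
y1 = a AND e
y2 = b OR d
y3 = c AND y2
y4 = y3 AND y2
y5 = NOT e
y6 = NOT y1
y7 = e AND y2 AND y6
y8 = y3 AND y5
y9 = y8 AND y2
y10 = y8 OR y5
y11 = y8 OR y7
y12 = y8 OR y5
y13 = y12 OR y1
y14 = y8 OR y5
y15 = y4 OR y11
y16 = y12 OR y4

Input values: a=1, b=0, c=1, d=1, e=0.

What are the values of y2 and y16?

y2 = b OR d = 0 OR 1 = 1
y3 = c AND y2 = 1 AND 1 = 1
y4 = y3 AND y2 = 1 AND 1 = 1
y5 = NOT e = NOT 0 = 1
y8 = y3 AND y5 = 1 AND 1 = 1
y12 = y8 OR y5 = 1 OR 1 = 1
y16 = y12 OR y4 = 1 OR 1 = 1

y2 = 1; y16 = 1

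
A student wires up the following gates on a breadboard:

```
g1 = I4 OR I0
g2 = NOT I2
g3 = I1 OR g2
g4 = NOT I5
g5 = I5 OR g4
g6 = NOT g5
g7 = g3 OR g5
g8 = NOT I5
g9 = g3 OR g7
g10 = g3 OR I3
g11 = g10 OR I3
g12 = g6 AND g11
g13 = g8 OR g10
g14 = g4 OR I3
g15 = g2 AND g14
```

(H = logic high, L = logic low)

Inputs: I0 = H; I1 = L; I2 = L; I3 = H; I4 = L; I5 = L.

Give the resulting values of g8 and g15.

g8 = H  g15 = H

g2 = NOT I2 = NOT L = H
g4 = NOT I5 = NOT L = H
g8 = NOT I5 = NOT L = H
g14 = g4 OR I3 = H OR H = H
g15 = g2 AND g14 = H AND H = H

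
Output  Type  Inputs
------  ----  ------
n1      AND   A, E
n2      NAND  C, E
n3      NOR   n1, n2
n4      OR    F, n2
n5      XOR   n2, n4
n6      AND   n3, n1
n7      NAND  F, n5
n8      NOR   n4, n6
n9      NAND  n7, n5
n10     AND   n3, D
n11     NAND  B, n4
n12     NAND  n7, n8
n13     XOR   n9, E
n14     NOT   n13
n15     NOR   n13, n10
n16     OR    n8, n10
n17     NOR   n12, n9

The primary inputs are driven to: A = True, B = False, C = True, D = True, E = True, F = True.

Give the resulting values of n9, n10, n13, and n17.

n9 = True, n10 = False, n13 = False, n17 = False

n1 = A AND E = True AND True = True
n2 = C NAND E = True NAND True = False
n3 = n1 NOR n2 = True NOR False = False
n4 = F OR n2 = True OR False = True
n5 = n2 XOR n4 = False XOR True = True
n6 = n3 AND n1 = False AND True = False
n7 = F NAND n5 = True NAND True = False
n8 = n4 NOR n6 = True NOR False = False
n9 = n7 NAND n5 = False NAND True = True
n10 = n3 AND D = False AND True = False
n12 = n7 NAND n8 = False NAND False = True
n13 = n9 XOR E = True XOR True = False
n17 = n12 NOR n9 = True NOR True = False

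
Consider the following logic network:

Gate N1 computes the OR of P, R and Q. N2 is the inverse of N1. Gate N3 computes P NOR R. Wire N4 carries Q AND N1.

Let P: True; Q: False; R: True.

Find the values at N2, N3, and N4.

N1 = P OR R OR Q = True OR True OR False = True
N2 = NOT N1 = NOT True = False
N3 = P NOR R = True NOR True = False
N4 = Q AND N1 = False AND True = False

N2 = False  N3 = False  N4 = False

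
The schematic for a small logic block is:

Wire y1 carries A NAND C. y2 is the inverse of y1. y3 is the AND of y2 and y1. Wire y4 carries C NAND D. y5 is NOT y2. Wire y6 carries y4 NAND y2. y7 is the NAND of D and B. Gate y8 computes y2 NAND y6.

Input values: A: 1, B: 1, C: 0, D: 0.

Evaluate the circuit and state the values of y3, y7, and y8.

y1 = A NAND C = 1 NAND 0 = 1
y2 = NOT y1 = NOT 1 = 0
y3 = y2 AND y1 = 0 AND 1 = 0
y4 = C NAND D = 0 NAND 0 = 1
y6 = y4 NAND y2 = 1 NAND 0 = 1
y7 = D NAND B = 0 NAND 1 = 1
y8 = y2 NAND y6 = 0 NAND 1 = 1

y3 = 0; y7 = 1; y8 = 1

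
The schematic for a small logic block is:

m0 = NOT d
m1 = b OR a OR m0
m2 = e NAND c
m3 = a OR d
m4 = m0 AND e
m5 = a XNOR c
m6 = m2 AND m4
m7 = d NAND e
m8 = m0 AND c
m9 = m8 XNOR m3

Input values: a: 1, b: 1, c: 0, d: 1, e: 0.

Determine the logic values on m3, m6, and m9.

m3 = 1; m6 = 0; m9 = 0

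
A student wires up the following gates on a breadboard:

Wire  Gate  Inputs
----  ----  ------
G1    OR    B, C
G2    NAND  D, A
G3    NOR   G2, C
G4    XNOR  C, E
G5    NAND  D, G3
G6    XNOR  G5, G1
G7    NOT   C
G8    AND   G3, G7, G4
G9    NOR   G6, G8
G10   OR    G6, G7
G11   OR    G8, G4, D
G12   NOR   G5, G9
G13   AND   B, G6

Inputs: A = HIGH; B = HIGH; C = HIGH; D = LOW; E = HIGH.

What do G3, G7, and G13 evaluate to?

G3 = LOW, G7 = LOW, G13 = HIGH

G1 = B OR C = HIGH OR HIGH = HIGH
G2 = D NAND A = LOW NAND HIGH = HIGH
G3 = G2 NOR C = HIGH NOR HIGH = LOW
G5 = D NAND G3 = LOW NAND LOW = HIGH
G6 = G5 XNOR G1 = HIGH XNOR HIGH = HIGH
G7 = NOT C = NOT HIGH = LOW
G13 = B AND G6 = HIGH AND HIGH = HIGH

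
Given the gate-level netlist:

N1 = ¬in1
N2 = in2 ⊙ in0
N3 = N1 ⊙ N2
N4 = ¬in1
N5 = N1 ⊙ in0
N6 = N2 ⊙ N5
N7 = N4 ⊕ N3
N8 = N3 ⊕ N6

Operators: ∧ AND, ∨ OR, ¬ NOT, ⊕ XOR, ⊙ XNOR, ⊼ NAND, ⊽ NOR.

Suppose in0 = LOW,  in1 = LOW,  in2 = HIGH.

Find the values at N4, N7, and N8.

N4 = HIGH; N7 = HIGH; N8 = HIGH

N1 = NOT in1 = NOT LOW = HIGH
N2 = in2 XNOR in0 = HIGH XNOR LOW = LOW
N3 = N1 XNOR N2 = HIGH XNOR LOW = LOW
N4 = NOT in1 = NOT LOW = HIGH
N5 = N1 XNOR in0 = HIGH XNOR LOW = LOW
N6 = N2 XNOR N5 = LOW XNOR LOW = HIGH
N7 = N4 XOR N3 = HIGH XOR LOW = HIGH
N8 = N3 XOR N6 = LOW XOR HIGH = HIGH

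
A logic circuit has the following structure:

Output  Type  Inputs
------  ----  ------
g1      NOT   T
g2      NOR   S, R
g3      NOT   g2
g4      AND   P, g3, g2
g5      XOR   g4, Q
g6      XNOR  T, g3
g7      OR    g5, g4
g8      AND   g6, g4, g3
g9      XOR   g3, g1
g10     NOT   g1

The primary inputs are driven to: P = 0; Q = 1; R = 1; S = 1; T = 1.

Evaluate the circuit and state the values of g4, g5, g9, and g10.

g1 = NOT T = NOT 1 = 0
g2 = S NOR R = 1 NOR 1 = 0
g3 = NOT g2 = NOT 0 = 1
g4 = P AND g3 AND g2 = 0 AND 1 AND 0 = 0
g5 = g4 XOR Q = 0 XOR 1 = 1
g9 = g3 XOR g1 = 1 XOR 0 = 1
g10 = NOT g1 = NOT 0 = 1

g4 = 0  g5 = 1  g9 = 1  g10 = 1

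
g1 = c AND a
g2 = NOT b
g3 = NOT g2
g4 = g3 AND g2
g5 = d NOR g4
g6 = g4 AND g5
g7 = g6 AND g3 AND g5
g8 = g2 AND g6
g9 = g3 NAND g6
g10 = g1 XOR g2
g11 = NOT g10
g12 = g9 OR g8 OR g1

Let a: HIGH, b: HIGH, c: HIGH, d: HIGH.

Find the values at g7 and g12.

g1 = c AND a = HIGH AND HIGH = HIGH
g2 = NOT b = NOT HIGH = LOW
g3 = NOT g2 = NOT LOW = HIGH
g4 = g3 AND g2 = HIGH AND LOW = LOW
g5 = d NOR g4 = HIGH NOR LOW = LOW
g6 = g4 AND g5 = LOW AND LOW = LOW
g7 = g6 AND g3 AND g5 = LOW AND HIGH AND LOW = LOW
g8 = g2 AND g6 = LOW AND LOW = LOW
g9 = g3 NAND g6 = HIGH NAND LOW = HIGH
g12 = g9 OR g8 OR g1 = HIGH OR LOW OR HIGH = HIGH

g7 = LOW; g12 = HIGH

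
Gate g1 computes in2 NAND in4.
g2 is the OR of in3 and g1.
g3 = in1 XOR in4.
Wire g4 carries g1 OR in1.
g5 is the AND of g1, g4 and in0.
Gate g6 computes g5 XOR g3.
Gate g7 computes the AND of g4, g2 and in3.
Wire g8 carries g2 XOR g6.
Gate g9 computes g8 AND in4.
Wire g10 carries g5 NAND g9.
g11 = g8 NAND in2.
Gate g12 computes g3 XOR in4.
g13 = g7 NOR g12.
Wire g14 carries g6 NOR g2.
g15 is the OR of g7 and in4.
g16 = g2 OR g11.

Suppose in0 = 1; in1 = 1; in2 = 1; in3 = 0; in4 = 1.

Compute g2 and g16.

g1 = in2 NAND in4 = 1 NAND 1 = 0
g2 = in3 OR g1 = 0 OR 0 = 0
g3 = in1 XOR in4 = 1 XOR 1 = 0
g4 = g1 OR in1 = 0 OR 1 = 1
g5 = g1 AND g4 AND in0 = 0 AND 1 AND 1 = 0
g6 = g5 XOR g3 = 0 XOR 0 = 0
g8 = g2 XOR g6 = 0 XOR 0 = 0
g11 = g8 NAND in2 = 0 NAND 1 = 1
g16 = g2 OR g11 = 0 OR 1 = 1

g2 = 0, g16 = 1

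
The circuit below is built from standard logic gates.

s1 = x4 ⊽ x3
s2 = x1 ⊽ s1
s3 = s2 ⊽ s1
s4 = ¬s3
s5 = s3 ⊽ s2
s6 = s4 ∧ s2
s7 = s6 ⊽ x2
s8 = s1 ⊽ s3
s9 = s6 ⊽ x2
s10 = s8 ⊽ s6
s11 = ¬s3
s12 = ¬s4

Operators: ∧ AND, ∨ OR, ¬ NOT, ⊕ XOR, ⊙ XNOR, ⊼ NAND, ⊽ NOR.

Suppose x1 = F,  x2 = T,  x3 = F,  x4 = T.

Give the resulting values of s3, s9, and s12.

s3 = F  s9 = F  s12 = F

s1 = x4 NOR x3 = T NOR F = F
s2 = x1 NOR s1 = F NOR F = T
s3 = s2 NOR s1 = T NOR F = F
s4 = NOT s3 = NOT F = T
s6 = s4 AND s2 = T AND T = T
s9 = s6 NOR x2 = T NOR T = F
s12 = NOT s4 = NOT T = F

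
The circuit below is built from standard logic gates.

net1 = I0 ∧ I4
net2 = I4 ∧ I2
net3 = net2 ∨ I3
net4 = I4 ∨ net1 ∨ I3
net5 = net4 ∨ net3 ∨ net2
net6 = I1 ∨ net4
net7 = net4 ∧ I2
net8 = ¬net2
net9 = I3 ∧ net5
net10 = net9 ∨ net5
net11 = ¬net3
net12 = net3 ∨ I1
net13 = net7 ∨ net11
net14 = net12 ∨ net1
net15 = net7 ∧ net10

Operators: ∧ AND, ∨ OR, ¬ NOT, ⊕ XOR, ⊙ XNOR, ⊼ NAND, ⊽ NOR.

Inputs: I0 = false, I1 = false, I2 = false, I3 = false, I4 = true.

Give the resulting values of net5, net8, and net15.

net5 = true, net8 = true, net15 = false

net1 = I0 AND I4 = false AND true = false
net2 = I4 AND I2 = true AND false = false
net3 = net2 OR I3 = false OR false = false
net4 = I4 OR net1 OR I3 = true OR false OR false = true
net5 = net4 OR net3 OR net2 = true OR false OR false = true
net7 = net4 AND I2 = true AND false = false
net8 = NOT net2 = NOT false = true
net9 = I3 AND net5 = false AND true = false
net10 = net9 OR net5 = false OR true = true
net15 = net7 AND net10 = false AND true = false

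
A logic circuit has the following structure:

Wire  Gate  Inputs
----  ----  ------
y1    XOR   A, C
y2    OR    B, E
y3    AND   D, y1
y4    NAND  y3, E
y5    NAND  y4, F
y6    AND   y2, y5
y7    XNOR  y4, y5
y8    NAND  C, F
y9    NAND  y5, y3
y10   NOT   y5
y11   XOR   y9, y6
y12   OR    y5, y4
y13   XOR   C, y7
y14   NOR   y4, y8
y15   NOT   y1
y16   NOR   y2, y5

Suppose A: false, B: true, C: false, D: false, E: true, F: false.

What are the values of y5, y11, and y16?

y5 = true, y11 = false, y16 = false

y1 = A XOR C = false XOR false = false
y2 = B OR E = true OR true = true
y3 = D AND y1 = false AND false = false
y4 = y3 NAND E = false NAND true = true
y5 = y4 NAND F = true NAND false = true
y6 = y2 AND y5 = true AND true = true
y9 = y5 NAND y3 = true NAND false = true
y11 = y9 XOR y6 = true XOR true = false
y16 = y2 NOR y5 = true NOR true = false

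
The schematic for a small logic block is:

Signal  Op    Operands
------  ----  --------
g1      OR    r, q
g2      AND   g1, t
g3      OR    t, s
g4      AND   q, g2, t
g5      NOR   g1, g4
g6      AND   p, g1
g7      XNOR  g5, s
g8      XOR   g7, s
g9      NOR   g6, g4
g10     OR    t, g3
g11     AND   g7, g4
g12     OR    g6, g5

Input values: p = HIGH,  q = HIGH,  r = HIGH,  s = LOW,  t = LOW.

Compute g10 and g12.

g10 = LOW  g12 = HIGH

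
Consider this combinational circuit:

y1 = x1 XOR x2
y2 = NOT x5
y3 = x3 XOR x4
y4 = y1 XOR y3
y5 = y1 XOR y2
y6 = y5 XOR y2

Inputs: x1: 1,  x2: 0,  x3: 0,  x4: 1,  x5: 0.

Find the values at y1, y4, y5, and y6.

y1 = 1; y4 = 0; y5 = 0; y6 = 1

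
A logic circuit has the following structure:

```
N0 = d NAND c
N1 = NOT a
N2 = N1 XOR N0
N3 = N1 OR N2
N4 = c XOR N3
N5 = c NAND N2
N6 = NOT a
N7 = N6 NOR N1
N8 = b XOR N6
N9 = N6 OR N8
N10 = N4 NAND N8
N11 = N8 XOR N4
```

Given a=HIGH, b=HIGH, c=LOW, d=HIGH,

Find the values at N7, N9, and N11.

N0 = d NAND c = HIGH NAND LOW = HIGH
N1 = NOT a = NOT HIGH = LOW
N2 = N1 XOR N0 = LOW XOR HIGH = HIGH
N3 = N1 OR N2 = LOW OR HIGH = HIGH
N4 = c XOR N3 = LOW XOR HIGH = HIGH
N6 = NOT a = NOT HIGH = LOW
N7 = N6 NOR N1 = LOW NOR LOW = HIGH
N8 = b XOR N6 = HIGH XOR LOW = HIGH
N9 = N6 OR N8 = LOW OR HIGH = HIGH
N11 = N8 XOR N4 = HIGH XOR HIGH = LOW

N7 = HIGH; N9 = HIGH; N11 = LOW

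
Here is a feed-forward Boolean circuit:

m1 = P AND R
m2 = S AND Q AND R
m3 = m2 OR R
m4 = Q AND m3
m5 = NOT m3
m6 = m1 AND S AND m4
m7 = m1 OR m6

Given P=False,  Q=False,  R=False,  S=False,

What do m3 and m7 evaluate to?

m3 = False, m7 = False

m1 = P AND R = False AND False = False
m2 = S AND Q AND R = False AND False AND False = False
m3 = m2 OR R = False OR False = False
m4 = Q AND m3 = False AND False = False
m6 = m1 AND S AND m4 = False AND False AND False = False
m7 = m1 OR m6 = False OR False = False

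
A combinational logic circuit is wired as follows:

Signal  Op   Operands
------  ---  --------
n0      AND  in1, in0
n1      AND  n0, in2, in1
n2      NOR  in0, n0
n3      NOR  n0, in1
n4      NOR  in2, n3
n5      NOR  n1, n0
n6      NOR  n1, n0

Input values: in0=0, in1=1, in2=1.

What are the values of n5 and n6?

n0 = in1 AND in0 = 1 AND 0 = 0
n1 = n0 AND in2 AND in1 = 0 AND 1 AND 1 = 0
n5 = n1 NOR n0 = 0 NOR 0 = 1
n6 = n1 NOR n0 = 0 NOR 0 = 1

n5 = 1, n6 = 1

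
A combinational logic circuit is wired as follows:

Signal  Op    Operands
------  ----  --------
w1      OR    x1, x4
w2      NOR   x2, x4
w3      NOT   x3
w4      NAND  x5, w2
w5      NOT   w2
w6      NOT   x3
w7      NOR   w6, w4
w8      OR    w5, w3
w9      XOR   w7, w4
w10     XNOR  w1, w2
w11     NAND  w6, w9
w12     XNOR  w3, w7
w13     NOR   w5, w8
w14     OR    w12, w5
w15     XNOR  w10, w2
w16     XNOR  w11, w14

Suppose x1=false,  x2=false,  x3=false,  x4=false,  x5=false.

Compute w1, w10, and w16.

w1 = false, w10 = false, w16 = true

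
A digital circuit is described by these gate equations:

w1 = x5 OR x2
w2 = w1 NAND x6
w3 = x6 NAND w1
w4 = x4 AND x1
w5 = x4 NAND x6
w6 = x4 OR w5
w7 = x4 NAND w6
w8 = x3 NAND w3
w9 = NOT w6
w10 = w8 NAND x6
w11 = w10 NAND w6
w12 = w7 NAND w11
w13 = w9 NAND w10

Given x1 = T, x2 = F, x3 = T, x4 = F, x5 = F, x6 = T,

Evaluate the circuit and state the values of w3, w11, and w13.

w3 = T, w11 = F, w13 = T

w1 = x5 OR x2 = F OR F = F
w3 = x6 NAND w1 = T NAND F = T
w5 = x4 NAND x6 = F NAND T = T
w6 = x4 OR w5 = F OR T = T
w8 = x3 NAND w3 = T NAND T = F
w9 = NOT w6 = NOT T = F
w10 = w8 NAND x6 = F NAND T = T
w11 = w10 NAND w6 = T NAND T = F
w13 = w9 NAND w10 = F NAND T = T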